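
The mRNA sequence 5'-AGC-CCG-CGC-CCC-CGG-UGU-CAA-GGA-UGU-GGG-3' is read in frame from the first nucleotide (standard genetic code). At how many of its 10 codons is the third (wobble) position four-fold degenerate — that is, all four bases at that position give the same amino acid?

6

Codon 1 AGC (Ser): third position 2-fold.
Codon 2 CCG (Pro): third position 4-fold.
Codon 3 CGC (Arg): third position 4-fold.
Codon 4 CCC (Pro): third position 4-fold.
Codon 5 CGG (Arg): third position 4-fold.
Codon 6 UGU (Cys): third position 2-fold.
Codon 7 CAA (Gln): third position 2-fold.
Codon 8 GGA (Gly): third position 4-fold.
Codon 9 UGU (Cys): third position 2-fold.
Codon 10 GGG (Gly): third position 4-fold.
Four-fold degenerate third positions: 6.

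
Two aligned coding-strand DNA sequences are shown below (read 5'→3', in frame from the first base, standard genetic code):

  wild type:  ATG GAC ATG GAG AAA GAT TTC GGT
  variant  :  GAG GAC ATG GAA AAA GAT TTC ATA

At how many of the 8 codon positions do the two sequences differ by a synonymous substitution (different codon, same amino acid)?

Codon 1: ATG Met / GAG Glu — nonsynonymous.
Codon 2: GAC Asp / GAC Asp — identical.
Codon 3: ATG Met / ATG Met — identical.
Codon 4: GAG Glu / GAA Glu — synonymous.
Codon 5: AAA Lys / AAA Lys — identical.
Codon 6: GAT Asp / GAT Asp — identical.
Codon 7: TTC Phe / TTC Phe — identical.
Codon 8: GGT Gly / ATA Ile — nonsynonymous.
Synonymous differences: 1.

1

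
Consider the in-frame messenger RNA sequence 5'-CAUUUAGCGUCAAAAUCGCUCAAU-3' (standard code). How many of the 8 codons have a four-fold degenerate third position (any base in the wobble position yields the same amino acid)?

Codon 1 CAU (His): third position 2-fold.
Codon 2 UUA (Leu): third position 2-fold.
Codon 3 GCG (Ala): third position 4-fold.
Codon 4 UCA (Ser): third position 4-fold.
Codon 5 AAA (Lys): third position 2-fold.
Codon 6 UCG (Ser): third position 4-fold.
Codon 7 CUC (Leu): third position 4-fold.
Codon 8 AAU (Asn): third position 2-fold.
Four-fold degenerate third positions: 4.

4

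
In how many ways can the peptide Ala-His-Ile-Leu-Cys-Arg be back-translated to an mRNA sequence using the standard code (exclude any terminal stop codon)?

Ala: 4 codons.
His: 2 codons.
Ile: 3 codons.
Leu: 6 codons.
Cys: 2 codons.
Arg: 6 codons.
4 × 2 × 3 × 6 × 2 × 6 = 1728.

1728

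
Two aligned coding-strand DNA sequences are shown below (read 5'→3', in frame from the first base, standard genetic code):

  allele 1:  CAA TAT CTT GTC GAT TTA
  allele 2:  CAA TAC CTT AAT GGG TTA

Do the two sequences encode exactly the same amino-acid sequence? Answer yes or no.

no

Codon 1: CAA Gln / CAA Gln — identical.
Codon 2: TAT Tyr / TAC Tyr — synonymous.
Codon 3: CTT Leu / CTT Leu — identical.
Codon 4: GTC Val / AAT Asn — nonsynonymous.
Codon 5: GAT Asp / GGG Gly — nonsynonymous.
Codon 6: TTA Leu / TTA Leu — identical.
Nonsynonymous differences: 2 → different protein.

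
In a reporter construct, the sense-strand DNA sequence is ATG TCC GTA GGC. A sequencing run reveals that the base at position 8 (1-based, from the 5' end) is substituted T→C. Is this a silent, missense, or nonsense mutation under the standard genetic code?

missense

Position 8 falls in codon 3: GTA → Val.
After the substitution the codon is GCA → Ala.
Val ≠ Ala, so this is a missense mutation.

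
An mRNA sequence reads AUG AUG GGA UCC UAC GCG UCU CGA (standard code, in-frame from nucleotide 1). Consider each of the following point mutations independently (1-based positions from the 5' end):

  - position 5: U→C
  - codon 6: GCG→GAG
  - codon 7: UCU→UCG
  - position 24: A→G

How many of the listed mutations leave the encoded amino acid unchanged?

2

Codon 2: AUG (Met) → ACG (Thr) — missense.
Codon 6: GCG (Ala) → GAG (Glu) — missense.
Codon 7: UCU (Ser) → UCG (Ser) — synonymous.
Codon 8: CGA (Arg) → CGG (Arg) — synonymous.
Synonymous: 2 of 4.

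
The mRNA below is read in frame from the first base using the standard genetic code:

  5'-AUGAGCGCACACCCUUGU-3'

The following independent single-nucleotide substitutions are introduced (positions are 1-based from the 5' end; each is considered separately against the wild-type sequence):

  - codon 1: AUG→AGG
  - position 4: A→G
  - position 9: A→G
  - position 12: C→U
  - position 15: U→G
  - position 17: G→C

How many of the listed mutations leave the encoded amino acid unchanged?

3

Codon 1: AUG (Met) → AGG (Arg) — missense.
Codon 2: AGC (Ser) → GGC (Gly) — missense.
Codon 3: GCA (Ala) → GCG (Ala) — synonymous.
Codon 4: CAC (His) → CAU (His) — synonymous.
Codon 5: CCU (Pro) → CCG (Pro) — synonymous.
Codon 6: UGU (Cys) → UCU (Ser) — missense.
Synonymous: 3 of 6.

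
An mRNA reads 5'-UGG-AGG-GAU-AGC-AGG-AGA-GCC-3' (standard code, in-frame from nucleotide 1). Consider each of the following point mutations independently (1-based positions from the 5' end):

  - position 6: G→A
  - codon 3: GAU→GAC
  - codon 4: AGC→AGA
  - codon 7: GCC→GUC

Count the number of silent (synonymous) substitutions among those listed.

Codon 2: AGG (Arg) → AGA (Arg) — synonymous.
Codon 3: GAU (Asp) → GAC (Asp) — synonymous.
Codon 4: AGC (Ser) → AGA (Arg) — missense.
Codon 7: GCC (Ala) → GUC (Val) — missense.
Synonymous: 2 of 4.

2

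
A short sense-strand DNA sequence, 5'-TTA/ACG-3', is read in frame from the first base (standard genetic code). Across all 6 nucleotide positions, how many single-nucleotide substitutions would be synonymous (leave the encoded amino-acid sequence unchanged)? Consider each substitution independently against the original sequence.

5

Codon 1 (TTA, Leu): 2 synonymous substitutions.
Codon 2 (ACG, Thr): 3 synonymous substitutions.
Total: 2 + 3 = 5.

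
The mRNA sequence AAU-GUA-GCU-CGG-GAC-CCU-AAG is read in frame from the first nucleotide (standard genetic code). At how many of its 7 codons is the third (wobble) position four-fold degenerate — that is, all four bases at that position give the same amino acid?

Codon 1 AAU (Asn): third position 2-fold.
Codon 2 GUA (Val): third position 4-fold.
Codon 3 GCU (Ala): third position 4-fold.
Codon 4 CGG (Arg): third position 4-fold.
Codon 5 GAC (Asp): third position 2-fold.
Codon 6 CCU (Pro): third position 4-fold.
Codon 7 AAG (Lys): third position 2-fold.
Four-fold degenerate third positions: 4.

4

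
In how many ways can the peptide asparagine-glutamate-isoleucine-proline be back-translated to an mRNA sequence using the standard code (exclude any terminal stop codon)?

Asn: 2 codons.
Glu: 2 codons.
Ile: 3 codons.
Pro: 4 codons.
2 × 2 × 3 × 4 = 48.

48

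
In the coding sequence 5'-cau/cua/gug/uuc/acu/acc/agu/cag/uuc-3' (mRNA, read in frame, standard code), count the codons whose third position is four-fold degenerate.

4

Codon 1 CAU (His): third position 2-fold.
Codon 2 CUA (Leu): third position 4-fold.
Codon 3 GUG (Val): third position 4-fold.
Codon 4 UUC (Phe): third position 2-fold.
Codon 5 ACU (Thr): third position 4-fold.
Codon 6 ACC (Thr): third position 4-fold.
Codon 7 AGU (Ser): third position 2-fold.
Codon 8 CAG (Gln): third position 2-fold.
Codon 9 UUC (Phe): third position 2-fold.
Four-fold degenerate third positions: 4.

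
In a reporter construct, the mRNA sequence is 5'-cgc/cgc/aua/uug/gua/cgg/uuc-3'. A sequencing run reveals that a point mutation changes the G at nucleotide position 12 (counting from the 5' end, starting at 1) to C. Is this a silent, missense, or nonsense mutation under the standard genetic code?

Position 12 falls in codon 4: UUG → Leu.
After the substitution the codon is UUC → Phe.
Leu ≠ Phe, so this is a missense mutation.

missense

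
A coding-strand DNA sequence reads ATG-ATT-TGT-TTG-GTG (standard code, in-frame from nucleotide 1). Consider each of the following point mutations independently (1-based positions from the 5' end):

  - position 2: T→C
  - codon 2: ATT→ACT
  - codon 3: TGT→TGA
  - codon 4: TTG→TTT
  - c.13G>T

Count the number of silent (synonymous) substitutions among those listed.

Codon 1: ATG (Met) → ACG (Thr) — missense.
Codon 2: ATT (Ile) → ACT (Thr) — missense.
Codon 3: TGT (Cys) → TGA (Stop) — nonsense.
Codon 4: TTG (Leu) → TTT (Phe) — missense.
Codon 5: GTG (Val) → TTG (Leu) — missense.
Synonymous: 0 of 5.

0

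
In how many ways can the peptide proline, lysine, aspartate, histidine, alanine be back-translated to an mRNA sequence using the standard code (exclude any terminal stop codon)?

128

Pro: 4 codons.
Lys: 2 codons.
Asp: 2 codons.
His: 2 codons.
Ala: 4 codons.
4 × 2 × 2 × 2 × 4 = 128.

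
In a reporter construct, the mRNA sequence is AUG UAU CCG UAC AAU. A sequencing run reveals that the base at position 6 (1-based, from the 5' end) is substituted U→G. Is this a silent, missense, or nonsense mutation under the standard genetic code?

nonsense

Position 6 falls in codon 2: UAU → Tyr.
After the substitution the codon is UAG → Stop.
The new codon is a stop codon, so this is a nonsense mutation.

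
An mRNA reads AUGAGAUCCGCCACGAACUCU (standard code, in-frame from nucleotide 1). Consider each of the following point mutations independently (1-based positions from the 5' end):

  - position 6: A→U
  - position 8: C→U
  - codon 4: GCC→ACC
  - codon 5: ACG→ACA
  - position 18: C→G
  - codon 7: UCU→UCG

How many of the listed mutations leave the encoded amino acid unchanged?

2

Codon 2: AGA (Arg) → AGU (Ser) — missense.
Codon 3: UCC (Ser) → UUC (Phe) — missense.
Codon 4: GCC (Ala) → ACC (Thr) — missense.
Codon 5: ACG (Thr) → ACA (Thr) — synonymous.
Codon 6: AAC (Asn) → AAG (Lys) — missense.
Codon 7: UCU (Ser) → UCG (Ser) — synonymous.
Synonymous: 2 of 6.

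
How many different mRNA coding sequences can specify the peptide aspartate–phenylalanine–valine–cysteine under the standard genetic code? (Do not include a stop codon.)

Asp: 2 codons.
Phe: 2 codons.
Val: 4 codons.
Cys: 2 codons.
2 × 2 × 4 × 2 = 32.

32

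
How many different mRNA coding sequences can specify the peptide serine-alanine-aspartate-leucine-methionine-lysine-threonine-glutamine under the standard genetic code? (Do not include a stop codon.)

Ser: 6 codons.
Ala: 4 codons.
Asp: 2 codons.
Leu: 6 codons.
Met: 1 codon.
Lys: 2 codons.
Thr: 4 codons.
Gln: 2 codons.
6 × 4 × 2 × 6 × 1 × 2 × 4 × 2 = 4608.

4608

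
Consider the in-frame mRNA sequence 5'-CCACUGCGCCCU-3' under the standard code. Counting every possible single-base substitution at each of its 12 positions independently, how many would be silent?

Codon 1 (CCA, Pro): 3 synonymous substitutions.
Codon 2 (CUG, Leu): 4 synonymous substitutions.
Codon 3 (CGC, Arg): 3 synonymous substitutions.
Codon 4 (CCU, Pro): 3 synonymous substitutions.
Total: 3 + 4 + 3 + 3 = 13.

13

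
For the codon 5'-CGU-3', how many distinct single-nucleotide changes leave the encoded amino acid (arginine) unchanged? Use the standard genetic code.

Position 1: none → 0 synonymous.
Position 2: none → 0 synonymous.
Position 3: CGC, CGA, CGG → 3 synonymous.
Total: 0 + 0 + 3 = 3.

3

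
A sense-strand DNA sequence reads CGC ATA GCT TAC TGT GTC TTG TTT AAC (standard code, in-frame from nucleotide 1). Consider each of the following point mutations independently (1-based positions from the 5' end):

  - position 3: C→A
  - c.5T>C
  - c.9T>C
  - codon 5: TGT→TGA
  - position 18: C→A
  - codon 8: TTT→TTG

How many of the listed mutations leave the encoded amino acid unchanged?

3

Codon 1: CGC (Arg) → CGA (Arg) — synonymous.
Codon 2: ATA (Ile) → ACA (Thr) — missense.
Codon 3: GCT (Ala) → GCC (Ala) — synonymous.
Codon 5: TGT (Cys) → TGA (Stop) — nonsense.
Codon 6: GTC (Val) → GTA (Val) — synonymous.
Codon 8: TTT (Phe) → TTG (Leu) — missense.
Synonymous: 3 of 6.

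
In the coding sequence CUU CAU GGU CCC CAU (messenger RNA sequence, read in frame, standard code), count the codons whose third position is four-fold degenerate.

3

Codon 1 CUU (Leu): third position 4-fold.
Codon 2 CAU (His): third position 2-fold.
Codon 3 GGU (Gly): third position 4-fold.
Codon 4 CCC (Pro): third position 4-fold.
Codon 5 CAU (His): third position 2-fold.
Four-fold degenerate third positions: 3.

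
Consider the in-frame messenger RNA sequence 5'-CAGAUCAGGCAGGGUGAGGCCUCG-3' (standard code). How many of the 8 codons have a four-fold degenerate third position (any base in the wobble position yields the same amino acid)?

Codon 1 CAG (Gln): third position 2-fold.
Codon 2 AUC (Ile): third position 3-fold.
Codon 3 AGG (Arg): third position 2-fold.
Codon 4 CAG (Gln): third position 2-fold.
Codon 5 GGU (Gly): third position 4-fold.
Codon 6 GAG (Glu): third position 2-fold.
Codon 7 GCC (Ala): third position 4-fold.
Codon 8 UCG (Ser): third position 4-fold.
Four-fold degenerate third positions: 3.

3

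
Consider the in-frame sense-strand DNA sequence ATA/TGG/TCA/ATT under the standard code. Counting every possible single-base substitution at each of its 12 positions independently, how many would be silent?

Codon 1 (ATA, Ile): 2 synonymous substitutions.
Codon 2 (TGG, Trp): 0 synonymous substitutions.
Codon 3 (TCA, Ser): 3 synonymous substitutions.
Codon 4 (ATT, Ile): 2 synonymous substitutions.
Total: 2 + 0 + 3 + 2 = 7.

7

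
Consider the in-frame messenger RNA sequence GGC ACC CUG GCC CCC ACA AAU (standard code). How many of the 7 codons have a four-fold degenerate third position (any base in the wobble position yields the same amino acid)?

6

Codon 1 GGC (Gly): third position 4-fold.
Codon 2 ACC (Thr): third position 4-fold.
Codon 3 CUG (Leu): third position 4-fold.
Codon 4 GCC (Ala): third position 4-fold.
Codon 5 CCC (Pro): third position 4-fold.
Codon 6 ACA (Thr): third position 4-fold.
Codon 7 AAU (Asn): third position 2-fold.
Four-fold degenerate third positions: 6.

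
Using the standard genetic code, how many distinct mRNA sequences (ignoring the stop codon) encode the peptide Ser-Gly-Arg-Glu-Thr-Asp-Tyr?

Ser: 6 codons.
Gly: 4 codons.
Arg: 6 codons.
Glu: 2 codons.
Thr: 4 codons.
Asp: 2 codons.
Tyr: 2 codons.
6 × 4 × 6 × 2 × 4 × 2 × 2 = 4608.

4608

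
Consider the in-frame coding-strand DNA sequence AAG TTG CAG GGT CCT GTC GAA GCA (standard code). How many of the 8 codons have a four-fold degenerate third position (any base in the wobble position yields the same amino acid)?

Codon 1 AAG (Lys): third position 2-fold.
Codon 2 TTG (Leu): third position 2-fold.
Codon 3 CAG (Gln): third position 2-fold.
Codon 4 GGT (Gly): third position 4-fold.
Codon 5 CCT (Pro): third position 4-fold.
Codon 6 GTC (Val): third position 4-fold.
Codon 7 GAA (Glu): third position 2-fold.
Codon 8 GCA (Ala): third position 4-fold.
Four-fold degenerate third positions: 4.

4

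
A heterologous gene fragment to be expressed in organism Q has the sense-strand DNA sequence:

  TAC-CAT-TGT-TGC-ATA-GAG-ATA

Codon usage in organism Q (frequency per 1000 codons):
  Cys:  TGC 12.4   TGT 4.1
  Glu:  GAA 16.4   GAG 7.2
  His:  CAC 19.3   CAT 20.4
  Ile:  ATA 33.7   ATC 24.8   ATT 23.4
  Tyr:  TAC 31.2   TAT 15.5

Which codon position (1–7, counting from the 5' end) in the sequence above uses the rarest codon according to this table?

Codon 1 TAC (Tyr): 31.2 per 1000.
Codon 2 CAT (His): 20.4 per 1000.
Codon 3 TGT (Cys): 4.1 per 1000.
Codon 4 TGC (Cys): 12.4 per 1000.
Codon 5 ATA (Ile): 33.7 per 1000.
Codon 6 GAG (Glu): 7.2 per 1000.
Codon 7 ATA (Ile): 33.7 per 1000.
Lowest frequency is 4.1 at codon 3.

3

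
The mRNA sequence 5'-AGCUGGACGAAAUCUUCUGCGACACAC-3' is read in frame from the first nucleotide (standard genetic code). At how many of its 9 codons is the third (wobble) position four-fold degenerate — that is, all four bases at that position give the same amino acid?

5

Codon 1 AGC (Ser): third position 2-fold.
Codon 2 UGG (Trp): third position 1-fold.
Codon 3 ACG (Thr): third position 4-fold.
Codon 4 AAA (Lys): third position 2-fold.
Codon 5 UCU (Ser): third position 4-fold.
Codon 6 UCU (Ser): third position 4-fold.
Codon 7 GCG (Ala): third position 4-fold.
Codon 8 ACA (Thr): third position 4-fold.
Codon 9 CAC (His): third position 2-fold.
Four-fold degenerate third positions: 5.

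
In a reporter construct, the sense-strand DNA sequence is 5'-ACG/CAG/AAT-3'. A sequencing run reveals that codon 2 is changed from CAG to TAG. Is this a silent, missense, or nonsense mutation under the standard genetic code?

Position 4 falls in codon 2: CAG → Gln.
After the substitution the codon is TAG → Stop.
The new codon is a stop codon, so this is a nonsense mutation.

nonsense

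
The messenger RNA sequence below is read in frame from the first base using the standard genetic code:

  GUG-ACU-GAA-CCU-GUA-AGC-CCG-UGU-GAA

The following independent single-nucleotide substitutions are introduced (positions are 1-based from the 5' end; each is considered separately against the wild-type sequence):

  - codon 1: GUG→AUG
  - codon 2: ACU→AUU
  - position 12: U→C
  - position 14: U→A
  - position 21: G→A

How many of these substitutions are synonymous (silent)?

Codon 1: GUG (Val) → AUG (Met) — missense.
Codon 2: ACU (Thr) → AUU (Ile) — missense.
Codon 4: CCU (Pro) → CCC (Pro) — synonymous.
Codon 5: GUA (Val) → GAA (Glu) — missense.
Codon 7: CCG (Pro) → CCA (Pro) — synonymous.
Synonymous: 2 of 5.

2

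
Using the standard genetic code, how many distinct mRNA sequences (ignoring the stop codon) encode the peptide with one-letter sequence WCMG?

8

Trp: 1 codon.
Cys: 2 codons.
Met: 1 codon.
Gly: 4 codons.
1 × 2 × 1 × 4 = 8.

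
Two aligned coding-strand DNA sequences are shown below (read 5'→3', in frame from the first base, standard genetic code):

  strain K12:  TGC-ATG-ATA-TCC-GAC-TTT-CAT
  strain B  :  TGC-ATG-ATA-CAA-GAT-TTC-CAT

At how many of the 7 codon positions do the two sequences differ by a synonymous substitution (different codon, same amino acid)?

2

Codon 1: TGC Cys / TGC Cys — identical.
Codon 2: ATG Met / ATG Met — identical.
Codon 3: ATA Ile / ATA Ile — identical.
Codon 4: TCC Ser / CAA Gln — nonsynonymous.
Codon 5: GAC Asp / GAT Asp — synonymous.
Codon 6: TTT Phe / TTC Phe — synonymous.
Codon 7: CAT His / CAT His — identical.
Synonymous differences: 2.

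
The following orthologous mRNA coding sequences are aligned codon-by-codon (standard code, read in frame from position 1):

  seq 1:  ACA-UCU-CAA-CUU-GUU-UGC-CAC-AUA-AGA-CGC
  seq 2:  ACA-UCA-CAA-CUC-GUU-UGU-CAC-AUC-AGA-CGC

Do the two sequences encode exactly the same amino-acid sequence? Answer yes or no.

yes

Codon 1: ACA Thr / ACA Thr — identical.
Codon 2: UCU Ser / UCA Ser — synonymous.
Codon 3: CAA Gln / CAA Gln — identical.
Codon 4: CUU Leu / CUC Leu — synonymous.
Codon 5: GUU Val / GUU Val — identical.
Codon 6: UGC Cys / UGU Cys — synonymous.
Codon 7: CAC His / CAC His — identical.
Codon 8: AUA Ile / AUC Ile — synonymous.
Codon 9: AGA Arg / AGA Arg — identical.
Codon 10: CGC Arg / CGC Arg — identical.
Nonsynonymous differences: 0 → same protein.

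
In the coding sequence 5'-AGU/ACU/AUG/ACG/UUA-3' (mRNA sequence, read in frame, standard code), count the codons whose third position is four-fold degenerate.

2

Codon 1 AGU (Ser): third position 2-fold.
Codon 2 ACU (Thr): third position 4-fold.
Codon 3 AUG (Met): third position 1-fold.
Codon 4 ACG (Thr): third position 4-fold.
Codon 5 UUA (Leu): third position 2-fold.
Four-fold degenerate third positions: 2.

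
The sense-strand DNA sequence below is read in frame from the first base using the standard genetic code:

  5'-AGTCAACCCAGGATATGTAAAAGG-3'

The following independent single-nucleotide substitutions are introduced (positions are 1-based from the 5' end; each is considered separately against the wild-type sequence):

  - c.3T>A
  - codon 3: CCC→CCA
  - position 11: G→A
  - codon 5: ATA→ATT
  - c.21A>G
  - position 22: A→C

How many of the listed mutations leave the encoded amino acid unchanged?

4

Codon 1: AGT (Ser) → AGA (Arg) — missense.
Codon 3: CCC (Pro) → CCA (Pro) — synonymous.
Codon 4: AGG (Arg) → AAG (Lys) — missense.
Codon 5: ATA (Ile) → ATT (Ile) — synonymous.
Codon 7: AAA (Lys) → AAG (Lys) — synonymous.
Codon 8: AGG (Arg) → CGG (Arg) — synonymous.
Synonymous: 4 of 6.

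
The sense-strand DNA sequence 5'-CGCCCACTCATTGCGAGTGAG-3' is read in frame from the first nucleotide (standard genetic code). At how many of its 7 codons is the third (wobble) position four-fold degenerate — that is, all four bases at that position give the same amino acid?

4

Codon 1 CGC (Arg): third position 4-fold.
Codon 2 CCA (Pro): third position 4-fold.
Codon 3 CTC (Leu): third position 4-fold.
Codon 4 ATT (Ile): third position 3-fold.
Codon 5 GCG (Ala): third position 4-fold.
Codon 6 AGT (Ser): third position 2-fold.
Codon 7 GAG (Glu): third position 2-fold.
Four-fold degenerate third positions: 4.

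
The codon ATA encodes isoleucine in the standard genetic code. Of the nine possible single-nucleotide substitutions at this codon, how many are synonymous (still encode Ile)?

Position 1: none → 0 synonymous.
Position 2: none → 0 synonymous.
Position 3: ATT, ATC → 2 synonymous.
Total: 0 + 0 + 2 = 2.

2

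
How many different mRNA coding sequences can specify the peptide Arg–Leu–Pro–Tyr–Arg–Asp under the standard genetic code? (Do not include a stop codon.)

3456

Arg: 6 codons.
Leu: 6 codons.
Pro: 4 codons.
Tyr: 2 codons.
Arg: 6 codons.
Asp: 2 codons.
6 × 6 × 4 × 2 × 6 × 2 = 3456.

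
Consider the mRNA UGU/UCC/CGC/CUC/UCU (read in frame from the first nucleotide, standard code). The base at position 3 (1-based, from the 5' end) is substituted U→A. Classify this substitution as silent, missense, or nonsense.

Position 3 falls in codon 1: UGU → Cys.
After the substitution the codon is UGA → Stop.
The new codon is a stop codon, so this is a nonsense mutation.

nonsense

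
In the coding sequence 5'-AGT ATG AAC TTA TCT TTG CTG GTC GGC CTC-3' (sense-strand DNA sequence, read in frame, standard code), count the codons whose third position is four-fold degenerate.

Codon 1 AGT (Ser): third position 2-fold.
Codon 2 ATG (Met): third position 1-fold.
Codon 3 AAC (Asn): third position 2-fold.
Codon 4 TTA (Leu): third position 2-fold.
Codon 5 TCT (Ser): third position 4-fold.
Codon 6 TTG (Leu): third position 2-fold.
Codon 7 CTG (Leu): third position 4-fold.
Codon 8 GTC (Val): third position 4-fold.
Codon 9 GGC (Gly): third position 4-fold.
Codon 10 CTC (Leu): third position 4-fold.
Four-fold degenerate third positions: 5.

5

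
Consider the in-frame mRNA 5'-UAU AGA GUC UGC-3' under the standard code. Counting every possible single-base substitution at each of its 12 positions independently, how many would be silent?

7

Codon 1 (UAU, Tyr): 1 synonymous substitution.
Codon 2 (AGA, Arg): 2 synonymous substitutions.
Codon 3 (GUC, Val): 3 synonymous substitutions.
Codon 4 (UGC, Cys): 1 synonymous substitution.
Total: 1 + 2 + 3 + 1 = 7.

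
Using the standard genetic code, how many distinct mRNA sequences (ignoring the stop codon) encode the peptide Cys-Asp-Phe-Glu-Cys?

Cys: 2 codons.
Asp: 2 codons.
Phe: 2 codons.
Glu: 2 codons.
Cys: 2 codons.
2 × 2 × 2 × 2 × 2 = 32.

32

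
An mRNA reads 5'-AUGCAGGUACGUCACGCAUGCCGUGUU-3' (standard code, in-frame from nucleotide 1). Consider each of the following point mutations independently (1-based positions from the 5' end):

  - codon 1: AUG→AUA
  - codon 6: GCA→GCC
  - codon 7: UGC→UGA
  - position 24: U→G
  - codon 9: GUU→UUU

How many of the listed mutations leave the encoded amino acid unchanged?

2

Codon 1: AUG (Met) → AUA (Ile) — missense.
Codon 6: GCA (Ala) → GCC (Ala) — synonymous.
Codon 7: UGC (Cys) → UGA (Stop) — nonsense.
Codon 8: CGU (Arg) → CGG (Arg) — synonymous.
Codon 9: GUU (Val) → UUU (Phe) — missense.
Synonymous: 2 of 5.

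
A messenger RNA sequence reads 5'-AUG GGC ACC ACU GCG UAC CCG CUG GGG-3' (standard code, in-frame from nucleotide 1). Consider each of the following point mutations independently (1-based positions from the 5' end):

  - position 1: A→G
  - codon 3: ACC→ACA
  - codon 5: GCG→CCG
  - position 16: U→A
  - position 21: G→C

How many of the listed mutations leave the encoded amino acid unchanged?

2

Codon 1: AUG (Met) → GUG (Val) — missense.
Codon 3: ACC (Thr) → ACA (Thr) — synonymous.
Codon 5: GCG (Ala) → CCG (Pro) — missense.
Codon 6: UAC (Tyr) → AAC (Asn) — missense.
Codon 7: CCG (Pro) → CCC (Pro) — synonymous.
Synonymous: 2 of 5.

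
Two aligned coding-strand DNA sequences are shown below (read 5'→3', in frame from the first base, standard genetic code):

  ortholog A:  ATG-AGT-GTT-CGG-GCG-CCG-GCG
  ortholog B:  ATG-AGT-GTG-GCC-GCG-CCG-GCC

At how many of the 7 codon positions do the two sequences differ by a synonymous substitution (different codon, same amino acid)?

Codon 1: ATG Met / ATG Met — identical.
Codon 2: AGT Ser / AGT Ser — identical.
Codon 3: GTT Val / GTG Val — synonymous.
Codon 4: CGG Arg / GCC Ala — nonsynonymous.
Codon 5: GCG Ala / GCG Ala — identical.
Codon 6: CCG Pro / CCG Pro — identical.
Codon 7: GCG Ala / GCC Ala — synonymous.
Synonymous differences: 2.

2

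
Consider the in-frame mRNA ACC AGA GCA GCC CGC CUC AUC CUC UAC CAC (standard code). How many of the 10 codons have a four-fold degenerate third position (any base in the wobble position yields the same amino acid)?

6

Codon 1 ACC (Thr): third position 4-fold.
Codon 2 AGA (Arg): third position 2-fold.
Codon 3 GCA (Ala): third position 4-fold.
Codon 4 GCC (Ala): third position 4-fold.
Codon 5 CGC (Arg): third position 4-fold.
Codon 6 CUC (Leu): third position 4-fold.
Codon 7 AUC (Ile): third position 3-fold.
Codon 8 CUC (Leu): third position 4-fold.
Codon 9 UAC (Tyr): third position 2-fold.
Codon 10 CAC (His): third position 2-fold.
Four-fold degenerate third positions: 6.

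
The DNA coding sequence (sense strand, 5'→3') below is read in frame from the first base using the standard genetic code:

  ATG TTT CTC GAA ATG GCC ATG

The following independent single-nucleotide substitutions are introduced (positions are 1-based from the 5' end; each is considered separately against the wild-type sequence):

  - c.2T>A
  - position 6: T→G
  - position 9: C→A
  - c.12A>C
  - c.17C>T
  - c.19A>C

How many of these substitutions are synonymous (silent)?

1

Codon 1: ATG (Met) → AAG (Lys) — missense.
Codon 2: TTT (Phe) → TTG (Leu) — missense.
Codon 3: CTC (Leu) → CTA (Leu) — synonymous.
Codon 4: GAA (Glu) → GAC (Asp) — missense.
Codon 6: GCC (Ala) → GTC (Val) — missense.
Codon 7: ATG (Met) → CTG (Leu) — missense.
Synonymous: 1 of 6.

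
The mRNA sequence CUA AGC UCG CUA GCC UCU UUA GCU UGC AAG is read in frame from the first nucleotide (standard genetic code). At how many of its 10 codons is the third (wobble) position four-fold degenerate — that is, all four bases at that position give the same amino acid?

6

Codon 1 CUA (Leu): third position 4-fold.
Codon 2 AGC (Ser): third position 2-fold.
Codon 3 UCG (Ser): third position 4-fold.
Codon 4 CUA (Leu): third position 4-fold.
Codon 5 GCC (Ala): third position 4-fold.
Codon 6 UCU (Ser): third position 4-fold.
Codon 7 UUA (Leu): third position 2-fold.
Codon 8 GCU (Ala): third position 4-fold.
Codon 9 UGC (Cys): third position 2-fold.
Codon 10 AAG (Lys): third position 2-fold.
Four-fold degenerate third positions: 6.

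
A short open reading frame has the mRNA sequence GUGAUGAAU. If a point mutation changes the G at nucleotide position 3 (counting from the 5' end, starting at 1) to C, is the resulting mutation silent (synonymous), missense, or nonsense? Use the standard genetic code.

silent

Position 3 falls in codon 1: GUG → Val.
After the substitution the codon is GUC → Val.
Both encode Val, so the change is synonymous.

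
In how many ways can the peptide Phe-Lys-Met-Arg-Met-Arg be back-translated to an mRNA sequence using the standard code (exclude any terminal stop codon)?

144

Phe: 2 codons.
Lys: 2 codons.
Met: 1 codon.
Arg: 6 codons.
Met: 1 codon.
Arg: 6 codons.
2 × 2 × 1 × 6 × 1 × 6 = 144.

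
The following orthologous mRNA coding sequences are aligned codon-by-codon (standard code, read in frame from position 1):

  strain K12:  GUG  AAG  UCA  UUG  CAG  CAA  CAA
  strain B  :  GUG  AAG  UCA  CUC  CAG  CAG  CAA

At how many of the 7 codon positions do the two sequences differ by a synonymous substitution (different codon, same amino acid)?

2

Codon 1: GUG Val / GUG Val — identical.
Codon 2: AAG Lys / AAG Lys — identical.
Codon 3: UCA Ser / UCA Ser — identical.
Codon 4: UUG Leu / CUC Leu — synonymous.
Codon 5: CAG Gln / CAG Gln — identical.
Codon 6: CAA Gln / CAG Gln — synonymous.
Codon 7: CAA Gln / CAA Gln — identical.
Synonymous differences: 2.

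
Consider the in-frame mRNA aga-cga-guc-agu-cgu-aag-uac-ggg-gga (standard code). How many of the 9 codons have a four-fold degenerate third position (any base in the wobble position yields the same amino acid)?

5

Codon 1 AGA (Arg): third position 2-fold.
Codon 2 CGA (Arg): third position 4-fold.
Codon 3 GUC (Val): third position 4-fold.
Codon 4 AGU (Ser): third position 2-fold.
Codon 5 CGU (Arg): third position 4-fold.
Codon 6 AAG (Lys): third position 2-fold.
Codon 7 UAC (Tyr): third position 2-fold.
Codon 8 GGG (Gly): third position 4-fold.
Codon 9 GGA (Gly): third position 4-fold.
Four-fold degenerate third positions: 5.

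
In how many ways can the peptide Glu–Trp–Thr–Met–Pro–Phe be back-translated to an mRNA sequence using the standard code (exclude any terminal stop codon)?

Glu: 2 codons.
Trp: 1 codon.
Thr: 4 codons.
Met: 1 codon.
Pro: 4 codons.
Phe: 2 codons.
2 × 1 × 4 × 1 × 4 × 2 = 64.

64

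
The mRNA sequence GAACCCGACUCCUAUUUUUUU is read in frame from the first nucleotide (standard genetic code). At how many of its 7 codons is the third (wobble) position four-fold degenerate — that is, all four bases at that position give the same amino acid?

2

Codon 1 GAA (Glu): third position 2-fold.
Codon 2 CCC (Pro): third position 4-fold.
Codon 3 GAC (Asp): third position 2-fold.
Codon 4 UCC (Ser): third position 4-fold.
Codon 5 UAU (Tyr): third position 2-fold.
Codon 6 UUU (Phe): third position 2-fold.
Codon 7 UUU (Phe): third position 2-fold.
Four-fold degenerate third positions: 2.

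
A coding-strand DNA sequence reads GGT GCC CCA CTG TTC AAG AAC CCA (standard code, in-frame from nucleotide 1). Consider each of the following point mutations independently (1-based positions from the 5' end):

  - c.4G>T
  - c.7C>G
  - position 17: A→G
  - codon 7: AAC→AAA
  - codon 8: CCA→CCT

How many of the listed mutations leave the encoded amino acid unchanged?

1

Codon 2: GCC (Ala) → TCC (Ser) — missense.
Codon 3: CCA (Pro) → GCA (Ala) — missense.
Codon 6: AAG (Lys) → AGG (Arg) — missense.
Codon 7: AAC (Asn) → AAA (Lys) — missense.
Codon 8: CCA (Pro) → CCT (Pro) — synonymous.
Synonymous: 1 of 5.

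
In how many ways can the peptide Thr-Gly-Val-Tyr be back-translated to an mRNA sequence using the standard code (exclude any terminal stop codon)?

128

Thr: 4 codons.
Gly: 4 codons.
Val: 4 codons.
Tyr: 2 codons.
4 × 4 × 4 × 2 = 128.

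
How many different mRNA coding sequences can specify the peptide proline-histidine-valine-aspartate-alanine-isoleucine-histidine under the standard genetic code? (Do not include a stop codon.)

1536

Pro: 4 codons.
His: 2 codons.
Val: 4 codons.
Asp: 2 codons.
Ala: 4 codons.
Ile: 3 codons.
His: 2 codons.
4 × 2 × 4 × 2 × 4 × 3 × 2 = 1536.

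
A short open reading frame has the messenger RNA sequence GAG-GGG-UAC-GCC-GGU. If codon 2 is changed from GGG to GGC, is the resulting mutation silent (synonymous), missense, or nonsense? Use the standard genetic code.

silent

Position 6 falls in codon 2: GGG → Gly.
After the substitution the codon is GGC → Gly.
Both encode Gly, so the change is synonymous.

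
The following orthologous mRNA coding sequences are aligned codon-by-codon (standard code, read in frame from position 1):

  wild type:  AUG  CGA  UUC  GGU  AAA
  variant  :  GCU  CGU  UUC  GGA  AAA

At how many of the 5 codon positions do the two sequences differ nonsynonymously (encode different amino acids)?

1

Codon 1: AUG Met / GCU Ala — nonsynonymous.
Codon 2: CGA Arg / CGU Arg — synonymous.
Codon 3: UUC Phe / UUC Phe — identical.
Codon 4: GGU Gly / GGA Gly — synonymous.
Codon 5: AAA Lys / AAA Lys — identical.
Nonsynonymous differences: 1.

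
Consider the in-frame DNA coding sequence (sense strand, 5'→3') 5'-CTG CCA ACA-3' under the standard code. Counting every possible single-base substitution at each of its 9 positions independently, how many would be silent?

10

Codon 1 (CTG, Leu): 4 synonymous substitutions.
Codon 2 (CCA, Pro): 3 synonymous substitutions.
Codon 3 (ACA, Thr): 3 synonymous substitutions.
Total: 4 + 3 + 3 = 10.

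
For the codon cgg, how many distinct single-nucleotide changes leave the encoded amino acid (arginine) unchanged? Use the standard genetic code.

4

Position 1: AGG → 1 synonymous.
Position 2: none → 0 synonymous.
Position 3: CGU, CGC, CGA → 3 synonymous.
Total: 1 + 0 + 3 = 4.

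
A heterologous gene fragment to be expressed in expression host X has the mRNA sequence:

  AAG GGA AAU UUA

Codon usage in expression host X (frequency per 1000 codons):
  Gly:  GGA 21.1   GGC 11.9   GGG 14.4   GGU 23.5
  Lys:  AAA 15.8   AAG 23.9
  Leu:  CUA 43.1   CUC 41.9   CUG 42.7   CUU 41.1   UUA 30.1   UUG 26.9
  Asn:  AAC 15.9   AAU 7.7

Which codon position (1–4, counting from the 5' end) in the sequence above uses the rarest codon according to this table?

Codon 1 AAG (Lys): 23.9 per 1000.
Codon 2 GGA (Gly): 21.1 per 1000.
Codon 3 AAU (Asn): 7.7 per 1000.
Codon 4 UUA (Leu): 30.1 per 1000.
Lowest frequency is 7.7 at codon 3.

3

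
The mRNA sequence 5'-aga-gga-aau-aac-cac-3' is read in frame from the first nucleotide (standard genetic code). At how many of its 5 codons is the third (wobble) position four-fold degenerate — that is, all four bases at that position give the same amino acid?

Codon 1 AGA (Arg): third position 2-fold.
Codon 2 GGA (Gly): third position 4-fold.
Codon 3 AAU (Asn): third position 2-fold.
Codon 4 AAC (Asn): third position 2-fold.
Codon 5 CAC (His): third position 2-fold.
Four-fold degenerate third positions: 1.

1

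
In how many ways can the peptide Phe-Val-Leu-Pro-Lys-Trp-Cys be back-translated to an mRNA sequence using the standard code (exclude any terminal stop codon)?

Phe: 2 codons.
Val: 4 codons.
Leu: 6 codons.
Pro: 4 codons.
Lys: 2 codons.
Trp: 1 codon.
Cys: 2 codons.
2 × 4 × 6 × 4 × 2 × 1 × 2 = 768.

768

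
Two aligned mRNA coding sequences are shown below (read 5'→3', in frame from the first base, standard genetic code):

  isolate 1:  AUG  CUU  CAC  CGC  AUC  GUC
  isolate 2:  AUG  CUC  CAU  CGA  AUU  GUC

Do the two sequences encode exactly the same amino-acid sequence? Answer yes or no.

Codon 1: AUG Met / AUG Met — identical.
Codon 2: CUU Leu / CUC Leu — synonymous.
Codon 3: CAC His / CAU His — synonymous.
Codon 4: CGC Arg / CGA Arg — synonymous.
Codon 5: AUC Ile / AUU Ile — synonymous.
Codon 6: GUC Val / GUC Val — identical.
Nonsynonymous differences: 0 → same protein.

yes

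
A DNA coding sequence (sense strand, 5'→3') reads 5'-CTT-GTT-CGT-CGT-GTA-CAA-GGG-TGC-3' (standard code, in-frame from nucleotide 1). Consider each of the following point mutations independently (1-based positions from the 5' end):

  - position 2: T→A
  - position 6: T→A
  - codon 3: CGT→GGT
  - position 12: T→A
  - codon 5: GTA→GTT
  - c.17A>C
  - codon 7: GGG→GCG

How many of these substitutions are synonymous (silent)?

Codon 1: CTT (Leu) → CAT (His) — missense.
Codon 2: GTT (Val) → GTA (Val) — synonymous.
Codon 3: CGT (Arg) → GGT (Gly) — missense.
Codon 4: CGT (Arg) → CGA (Arg) — synonymous.
Codon 5: GTA (Val) → GTT (Val) — synonymous.
Codon 6: CAA (Gln) → CCA (Pro) — missense.
Codon 7: GGG (Gly) → GCG (Ala) — missense.
Synonymous: 3 of 7.

3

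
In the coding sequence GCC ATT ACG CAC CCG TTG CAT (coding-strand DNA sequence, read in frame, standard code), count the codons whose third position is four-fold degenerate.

Codon 1 GCC (Ala): third position 4-fold.
Codon 2 ATT (Ile): third position 3-fold.
Codon 3 ACG (Thr): third position 4-fold.
Codon 4 CAC (His): third position 2-fold.
Codon 5 CCG (Pro): third position 4-fold.
Codon 6 TTG (Leu): third position 2-fold.
Codon 7 CAT (His): third position 2-fold.
Four-fold degenerate third positions: 3.

3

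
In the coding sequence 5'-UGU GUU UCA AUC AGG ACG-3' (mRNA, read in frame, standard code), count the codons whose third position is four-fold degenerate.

3

Codon 1 UGU (Cys): third position 2-fold.
Codon 2 GUU (Val): third position 4-fold.
Codon 3 UCA (Ser): third position 4-fold.
Codon 4 AUC (Ile): third position 3-fold.
Codon 5 AGG (Arg): third position 2-fold.
Codon 6 ACG (Thr): third position 4-fold.
Four-fold degenerate third positions: 3.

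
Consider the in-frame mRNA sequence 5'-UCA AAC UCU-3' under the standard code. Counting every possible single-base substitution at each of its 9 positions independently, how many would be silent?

Codon 1 (UCA, Ser): 3 synonymous substitutions.
Codon 2 (AAC, Asn): 1 synonymous substitution.
Codon 3 (UCU, Ser): 3 synonymous substitutions.
Total: 3 + 1 + 3 = 7.

7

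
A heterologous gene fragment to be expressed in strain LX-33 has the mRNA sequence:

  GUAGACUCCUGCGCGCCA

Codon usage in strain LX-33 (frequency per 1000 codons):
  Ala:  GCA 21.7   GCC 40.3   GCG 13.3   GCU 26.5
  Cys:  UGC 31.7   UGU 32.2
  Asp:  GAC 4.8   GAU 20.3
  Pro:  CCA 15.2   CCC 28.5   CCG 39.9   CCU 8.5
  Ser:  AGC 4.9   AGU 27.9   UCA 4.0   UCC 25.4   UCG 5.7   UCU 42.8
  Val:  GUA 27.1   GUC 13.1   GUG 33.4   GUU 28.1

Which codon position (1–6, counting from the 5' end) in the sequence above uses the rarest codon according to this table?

Codon 1 GUA (Val): 27.1 per 1000.
Codon 2 GAC (Asp): 4.8 per 1000.
Codon 3 UCC (Ser): 25.4 per 1000.
Codon 4 UGC (Cys): 31.7 per 1000.
Codon 5 GCG (Ala): 13.3 per 1000.
Codon 6 CCA (Pro): 15.2 per 1000.
Lowest frequency is 4.8 at codon 2.

2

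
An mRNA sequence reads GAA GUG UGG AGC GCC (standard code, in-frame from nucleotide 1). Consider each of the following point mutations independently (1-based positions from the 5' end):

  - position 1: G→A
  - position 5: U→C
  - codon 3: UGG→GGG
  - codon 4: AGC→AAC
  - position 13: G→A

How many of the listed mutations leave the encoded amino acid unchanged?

Codon 1: GAA (Glu) → AAA (Lys) — missense.
Codon 2: GUG (Val) → GCG (Ala) — missense.
Codon 3: UGG (Trp) → GGG (Gly) — missense.
Codon 4: AGC (Ser) → AAC (Asn) — missense.
Codon 5: GCC (Ala) → ACC (Thr) — missense.
Synonymous: 0 of 5.

0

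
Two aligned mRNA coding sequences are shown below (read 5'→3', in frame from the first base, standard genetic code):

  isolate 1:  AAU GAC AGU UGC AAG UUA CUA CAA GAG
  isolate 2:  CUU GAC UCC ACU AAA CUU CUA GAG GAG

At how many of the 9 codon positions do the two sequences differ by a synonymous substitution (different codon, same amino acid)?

3

Codon 1: AAU Asn / CUU Leu — nonsynonymous.
Codon 2: GAC Asp / GAC Asp — identical.
Codon 3: AGU Ser / UCC Ser — synonymous.
Codon 4: UGC Cys / ACU Thr — nonsynonymous.
Codon 5: AAG Lys / AAA Lys — synonymous.
Codon 6: UUA Leu / CUU Leu — synonymous.
Codon 7: CUA Leu / CUA Leu — identical.
Codon 8: CAA Gln / GAG Glu — nonsynonymous.
Codon 9: GAG Glu / GAG Glu — identical.
Synonymous differences: 3.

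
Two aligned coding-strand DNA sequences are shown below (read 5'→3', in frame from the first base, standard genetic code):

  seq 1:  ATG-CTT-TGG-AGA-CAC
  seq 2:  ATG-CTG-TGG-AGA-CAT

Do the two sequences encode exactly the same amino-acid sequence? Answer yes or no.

yes

Codon 1: ATG Met / ATG Met — identical.
Codon 2: CTT Leu / CTG Leu — synonymous.
Codon 3: TGG Trp / TGG Trp — identical.
Codon 4: AGA Arg / AGA Arg — identical.
Codon 5: CAC His / CAT His — synonymous.
Nonsynonymous differences: 0 → same protein.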